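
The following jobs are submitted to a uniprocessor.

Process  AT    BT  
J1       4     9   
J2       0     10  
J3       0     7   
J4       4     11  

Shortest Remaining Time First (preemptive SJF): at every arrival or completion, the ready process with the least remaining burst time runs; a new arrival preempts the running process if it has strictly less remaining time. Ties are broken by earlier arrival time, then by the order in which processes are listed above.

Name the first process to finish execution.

J3

Schedule: | J3 0-7 | J1 7-16 | J2 16-26 | J4 26-37 |
Completion: J1=16  J2=26  J3=7  J4=37
Turnaround (C−A): J1=12  J2=26  J3=7  J4=33
Finish order: J3 → J1 → J2 → J4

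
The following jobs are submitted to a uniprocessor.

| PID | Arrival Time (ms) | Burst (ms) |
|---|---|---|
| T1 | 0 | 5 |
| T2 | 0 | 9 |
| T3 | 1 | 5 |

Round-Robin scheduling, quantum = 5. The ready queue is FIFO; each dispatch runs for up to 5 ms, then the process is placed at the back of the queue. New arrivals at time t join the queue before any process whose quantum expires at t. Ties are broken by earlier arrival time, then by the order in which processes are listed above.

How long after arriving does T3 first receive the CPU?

9

Timeline: | T1 0-5 | T2 5-10 | T3 10-15 | T2 15-19 |
Completion: T1=5  T2=19  T3=15
Response(T3) = first start − arrival = 10 − 1 = 9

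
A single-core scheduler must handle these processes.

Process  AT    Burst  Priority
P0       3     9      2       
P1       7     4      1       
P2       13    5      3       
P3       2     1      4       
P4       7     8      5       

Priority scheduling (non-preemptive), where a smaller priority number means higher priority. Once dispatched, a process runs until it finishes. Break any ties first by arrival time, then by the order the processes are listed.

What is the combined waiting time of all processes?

22

Timeline: | idle 0-2 | P3 2-3 | P0 3-12 | P1 12-16 | P2 16-21 | P4 21-29 |
Completion: P0=12  P1=16  P2=21  P3=3  P4=29
Turnaround (C−A): P0=9  P1=9  P2=8  P3=1  P4=22
Waiting = turnaround − burst: P0=0, P1=5, P2=3, P3=0, P4=14
Total waiting = 0 + 5 + 3 + 0 + 14 = 22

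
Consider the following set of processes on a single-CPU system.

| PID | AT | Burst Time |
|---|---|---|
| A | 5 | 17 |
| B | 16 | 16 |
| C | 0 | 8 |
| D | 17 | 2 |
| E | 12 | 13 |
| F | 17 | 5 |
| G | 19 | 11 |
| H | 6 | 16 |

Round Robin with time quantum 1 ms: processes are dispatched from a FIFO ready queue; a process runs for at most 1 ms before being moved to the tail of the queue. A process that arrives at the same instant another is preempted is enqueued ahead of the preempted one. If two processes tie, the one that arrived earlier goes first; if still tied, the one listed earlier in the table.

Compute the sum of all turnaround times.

Timeline: | C 0-5 | A 5-6 | C 6-7 | H 7-8 | A 8-9 | C 9-10 | H 10-11 | A 11-12 | C 12-13 | H 13-14 | E 14-15 | A 15-16 | H 16-17 | E 17-18 | B 18-19 | A 19-20 | D 20-21 | F 21-22 | H 22-23 | E 23-24 | G 24-25 | B 25-26 | A 26-27 | D 27-28 | F 28-29 | H 29-30 | E 30-31 | G 31-32 | B 32-33 | A 33-34 | F 34-35 | H 35-36 | E 36-37 | G 37-38 | B 38-39 | A 39-40 | F 40-41 | H 41-42 | E 42-43 | G 43-44 | B 44-45 | A 45-46 | F 46-47 | H 47-48 | E 48-49 | G 49-50 | B 50-51 | A 51-52 | H 52-53 | E 53-54 | G 54-55 | B 55-56 | A 56-57 | H 57-58 | E 58-59 | G 59-60 | B 60-61 | A 61-62 | H 62-63 | E 63-64 | G 64-65 | B 65-66 | A 66-67 | H 67-68 | E 68-69 | G 69-70 | B 70-71 | A 71-72 | H 72-73 | E 73-74 | G 74-75 | B 75-76 | A 76-77 | H 77-78 | E 78-79 | G 79-80 | B 80-81 | A 81-82 | H 82-83 | B 83-84 | A 84-85 | B 85-88 |
Completion: A=85  B=88  C=13  D=28  E=79  F=47  G=80  H=83
Turnaround (C−A): A=80  B=72  C=13  D=11  E=67  F=30  G=61  H=77
Turnaround = completion − arrival: A=80, B=72, C=13, D=11, E=67, F=30, G=61, H=77
Total turnaround = 80 + 72 + 13 + 11 + 67 + 30 + 61 + 77 = 411

411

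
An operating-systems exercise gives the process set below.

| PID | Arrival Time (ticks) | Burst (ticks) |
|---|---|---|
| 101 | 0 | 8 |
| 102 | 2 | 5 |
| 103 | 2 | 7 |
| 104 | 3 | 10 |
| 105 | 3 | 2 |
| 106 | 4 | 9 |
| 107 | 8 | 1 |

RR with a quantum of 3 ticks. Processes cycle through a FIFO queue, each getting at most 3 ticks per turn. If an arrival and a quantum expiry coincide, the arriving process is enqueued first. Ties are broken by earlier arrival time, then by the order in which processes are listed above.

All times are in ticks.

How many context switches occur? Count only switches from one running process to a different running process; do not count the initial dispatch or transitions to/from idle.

16

Gantt: | 101 0-3 | 102 3-6 | 103 6-9 | 104 9-12 | 105 12-14 | 101 14-17 | 106 17-20 | 102 20-22 | 107 22-23 | 103 23-26 | 104 26-29 | 101 29-31 | 106 31-34 | 103 34-35 | 104 35-38 | 106 38-41 | 104 41-42 |
Completion: 101=31  102=22  103=35  104=42  105=14  106=41  107=23
Turnaround (C−A): 101=31  102=20  103=33  104=39  105=11  106=37  107=15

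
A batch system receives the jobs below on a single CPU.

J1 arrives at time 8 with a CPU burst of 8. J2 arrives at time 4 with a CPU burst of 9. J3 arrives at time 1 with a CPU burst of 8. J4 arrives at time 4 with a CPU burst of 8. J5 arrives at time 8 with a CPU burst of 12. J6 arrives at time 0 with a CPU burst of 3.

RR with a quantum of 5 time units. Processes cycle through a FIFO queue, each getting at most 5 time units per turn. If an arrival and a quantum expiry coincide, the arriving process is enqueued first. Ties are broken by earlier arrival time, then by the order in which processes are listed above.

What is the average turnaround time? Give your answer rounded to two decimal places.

28.50

Schedule: | J6 0-3 | J3 3-8 | J2 8-13 | J4 13-18 | J1 18-23 | J5 23-28 | J3 28-31 | J2 31-35 | J4 35-38 | J1 38-41 | J5 41-48 |
Completion: J1=41  J2=35  J3=31  J4=38  J5=48  J6=3
Turnaround (C−A): J1=33  J2=31  J3=30  J4=34  J5=40  J6=3
Turnaround times: J1=33, J2=31, J3=30, J4=34, J5=40, J6=3
Average turnaround = (33+31+30+34+40+3) / 6 = 171/6 = 28.50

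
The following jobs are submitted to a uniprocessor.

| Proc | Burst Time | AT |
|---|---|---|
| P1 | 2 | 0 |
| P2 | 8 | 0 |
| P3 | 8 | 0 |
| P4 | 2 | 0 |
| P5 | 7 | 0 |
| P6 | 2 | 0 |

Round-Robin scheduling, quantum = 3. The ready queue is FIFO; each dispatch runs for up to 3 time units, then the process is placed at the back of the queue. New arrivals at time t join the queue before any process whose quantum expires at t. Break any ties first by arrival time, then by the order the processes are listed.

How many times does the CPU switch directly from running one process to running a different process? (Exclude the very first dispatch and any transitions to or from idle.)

11

Schedule: | P1 0-2 | P2 2-5 | P3 5-8 | P4 8-10 | P5 10-13 | P6 13-15 | P2 15-18 | P3 18-21 | P5 21-24 | P2 24-26 | P3 26-28 | P5 28-29 |
Completion: P1=2  P2=26  P3=28  P4=10  P5=29  P6=15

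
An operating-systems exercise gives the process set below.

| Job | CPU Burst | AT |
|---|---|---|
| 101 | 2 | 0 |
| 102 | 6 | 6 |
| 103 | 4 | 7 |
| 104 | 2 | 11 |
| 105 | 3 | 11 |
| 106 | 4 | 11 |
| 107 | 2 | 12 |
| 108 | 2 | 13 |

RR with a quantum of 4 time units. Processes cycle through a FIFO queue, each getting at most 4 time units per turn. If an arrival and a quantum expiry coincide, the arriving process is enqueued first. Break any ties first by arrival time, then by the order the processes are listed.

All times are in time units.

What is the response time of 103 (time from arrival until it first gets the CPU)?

Gantt: | 101 0-2 | idle 2-6 | 102 6-10 | 103 10-14 | 102 14-16 | 104 16-18 | 105 18-21 | 106 21-25 | 107 25-27 | 108 27-29 |
Completion: 101=2  102=16  103=14  104=18  105=21  106=25  107=27  108=29
Response(103) = first start − arrival = 10 − 7 = 3

3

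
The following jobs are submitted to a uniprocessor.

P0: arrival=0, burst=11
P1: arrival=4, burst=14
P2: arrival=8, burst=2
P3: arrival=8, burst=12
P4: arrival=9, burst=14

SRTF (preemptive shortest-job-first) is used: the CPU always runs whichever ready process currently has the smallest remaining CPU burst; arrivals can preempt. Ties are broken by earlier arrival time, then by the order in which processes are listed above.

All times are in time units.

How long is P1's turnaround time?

35

Timeline: | P0 0-8 | P2 8-10 | P0 10-13 | P3 13-25 | P1 25-39 | P4 39-53 |
Completion: P0=13  P1=39  P2=10  P3=25  P4=53
Turnaround(P1) = completion − arrival = 39 − 4 = 35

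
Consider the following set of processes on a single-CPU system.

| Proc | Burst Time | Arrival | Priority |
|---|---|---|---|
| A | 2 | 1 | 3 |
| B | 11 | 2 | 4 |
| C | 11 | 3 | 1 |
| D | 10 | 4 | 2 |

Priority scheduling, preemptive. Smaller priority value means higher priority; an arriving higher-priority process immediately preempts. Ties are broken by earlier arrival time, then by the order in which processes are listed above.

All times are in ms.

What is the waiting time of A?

Timeline: | idle 0-1 | A 1-3 | C 3-14 | D 14-24 | B 24-35 |
Completion: A=3  B=35  C=14  D=24
Waiting(A) = turnaround − burst = 2 − 2 = 0

0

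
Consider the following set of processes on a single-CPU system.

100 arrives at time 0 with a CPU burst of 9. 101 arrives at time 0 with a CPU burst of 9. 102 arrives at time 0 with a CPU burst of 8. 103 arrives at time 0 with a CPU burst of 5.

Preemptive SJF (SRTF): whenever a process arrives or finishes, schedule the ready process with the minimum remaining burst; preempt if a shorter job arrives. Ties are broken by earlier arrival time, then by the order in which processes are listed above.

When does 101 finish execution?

31

Gantt: | 103 0-5 | 102 5-13 | 100 13-22 | 101 22-31 |
Completion: 100=22  101=31  102=13  103=5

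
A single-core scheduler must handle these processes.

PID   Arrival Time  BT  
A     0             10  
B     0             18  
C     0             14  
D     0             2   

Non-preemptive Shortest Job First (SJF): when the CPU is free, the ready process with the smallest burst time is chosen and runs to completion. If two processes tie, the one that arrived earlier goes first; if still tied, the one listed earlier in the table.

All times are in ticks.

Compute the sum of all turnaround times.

84

Schedule: | D 0-2 | A 2-12 | C 12-26 | B 26-44 |
Completion: A=12  B=44  C=26  D=2
Turnaround (C−A): A=12  B=44  C=26  D=2
Turnaround = completion − arrival: A=12, B=44, C=26, D=2
Total turnaround = 12 + 44 + 26 + 2 = 84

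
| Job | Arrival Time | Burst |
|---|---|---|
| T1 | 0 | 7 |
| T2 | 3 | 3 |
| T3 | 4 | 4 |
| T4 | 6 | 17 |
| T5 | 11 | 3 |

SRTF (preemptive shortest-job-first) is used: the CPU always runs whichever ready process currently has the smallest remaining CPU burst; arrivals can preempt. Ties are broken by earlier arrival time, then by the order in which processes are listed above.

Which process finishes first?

T2

Gantt: | T1 0-3 | T2 3-6 | T1 6-10 | T3 10-14 | T5 14-17 | T4 17-34 |
Completion: T1=10  T2=6  T3=14  T4=34  T5=17
Turnaround (C−A): T1=10  T2=3  T3=10  T4=28  T5=6
Finish order: T2 → T1 → T3 → T5 → T4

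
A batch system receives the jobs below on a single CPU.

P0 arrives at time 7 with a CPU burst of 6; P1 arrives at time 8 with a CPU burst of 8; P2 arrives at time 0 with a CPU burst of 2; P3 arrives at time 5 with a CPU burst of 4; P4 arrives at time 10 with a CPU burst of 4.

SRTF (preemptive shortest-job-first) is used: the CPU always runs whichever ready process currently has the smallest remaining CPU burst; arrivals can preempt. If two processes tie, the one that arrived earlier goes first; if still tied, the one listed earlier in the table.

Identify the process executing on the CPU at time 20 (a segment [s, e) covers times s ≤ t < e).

Timeline: | P2 0-2 | idle 2-5 | P3 5-9 | P0 9-10 | P4 10-14 | P0 14-19 | P1 19-27 |
Completion: P0=19  P1=27  P2=2  P3=9  P4=14
Turnaround (C−A): P0=12  P1=19  P2=2  P3=4  P4=4

P1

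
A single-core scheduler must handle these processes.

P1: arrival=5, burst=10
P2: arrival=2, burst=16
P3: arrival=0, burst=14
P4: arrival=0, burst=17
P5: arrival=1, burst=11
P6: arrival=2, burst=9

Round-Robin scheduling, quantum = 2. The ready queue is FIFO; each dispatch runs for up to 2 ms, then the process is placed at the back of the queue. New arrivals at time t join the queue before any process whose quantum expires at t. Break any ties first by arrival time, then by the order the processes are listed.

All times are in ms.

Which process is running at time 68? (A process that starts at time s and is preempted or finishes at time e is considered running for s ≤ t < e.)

P4

Gantt: | P3 0-2 | P4 2-4 | P5 4-6 | P2 6-8 | P6 8-10 | P3 10-12 | P4 12-14 | P1 14-16 | P5 16-18 | P2 18-20 | P6 20-22 | P3 22-24 | P4 24-26 | P1 26-28 | P5 28-30 | P2 30-32 | P6 32-34 | P3 34-36 | P4 36-38 | P1 38-40 | P5 40-42 | P2 42-44 | P6 44-46 | P3 46-48 | P4 48-50 | P1 50-52 | P5 52-54 | P2 54-56 | P6 56-57 | P3 57-59 | P4 59-61 | P1 61-63 | P5 63-64 | P2 64-66 | P3 66-68 | P4 68-70 | P2 70-72 | P4 72-74 | P2 74-76 | P4 76-77 |
Completion: P1=63  P2=76  P3=68  P4=77  P5=64  P6=57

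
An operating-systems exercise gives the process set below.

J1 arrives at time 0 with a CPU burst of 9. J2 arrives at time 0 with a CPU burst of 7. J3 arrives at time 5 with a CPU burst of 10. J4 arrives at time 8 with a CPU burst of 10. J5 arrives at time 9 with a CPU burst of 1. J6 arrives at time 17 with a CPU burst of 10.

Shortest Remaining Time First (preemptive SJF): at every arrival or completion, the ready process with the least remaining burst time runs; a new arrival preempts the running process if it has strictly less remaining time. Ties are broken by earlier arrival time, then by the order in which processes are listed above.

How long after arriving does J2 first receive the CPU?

Schedule: | J2 0-7 | J1 7-9 | J5 9-10 | J1 10-17 | J3 17-27 | J4 27-37 | J6 37-47 |
Completion: J1=17  J2=7  J3=27  J4=37  J5=10  J6=47
Response(J2) = first start − arrival = 0 − 0 = 0

0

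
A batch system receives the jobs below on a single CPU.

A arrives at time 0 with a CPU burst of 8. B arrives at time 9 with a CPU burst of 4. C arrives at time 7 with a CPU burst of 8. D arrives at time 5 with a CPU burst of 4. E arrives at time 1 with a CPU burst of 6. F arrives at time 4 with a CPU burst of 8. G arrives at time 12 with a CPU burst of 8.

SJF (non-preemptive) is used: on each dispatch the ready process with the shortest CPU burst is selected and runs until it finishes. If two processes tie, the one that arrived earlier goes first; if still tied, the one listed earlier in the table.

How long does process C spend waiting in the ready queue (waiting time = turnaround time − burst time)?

23

Schedule: | A 0-8 | D 8-12 | B 12-16 | E 16-22 | F 22-30 | C 30-38 | G 38-46 |
Completion: A=8  B=16  C=38  D=12  E=22  F=30  G=46
Turnaround (C−A): A=8  B=7  C=31  D=7  E=21  F=26  G=34
Waiting(C) = turnaround − burst = 31 − 8 = 23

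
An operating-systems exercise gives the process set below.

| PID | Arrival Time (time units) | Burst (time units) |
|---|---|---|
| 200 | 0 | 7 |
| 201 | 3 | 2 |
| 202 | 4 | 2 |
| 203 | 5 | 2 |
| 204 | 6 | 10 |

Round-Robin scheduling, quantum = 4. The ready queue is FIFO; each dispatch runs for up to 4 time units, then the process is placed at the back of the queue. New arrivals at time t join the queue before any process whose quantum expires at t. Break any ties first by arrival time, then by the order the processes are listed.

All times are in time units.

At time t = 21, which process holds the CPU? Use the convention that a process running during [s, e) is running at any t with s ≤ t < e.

204

Schedule: | 200 0-4 | 201 4-6 | 202 6-8 | 200 8-11 | 203 11-13 | 204 13-23 |
Completion: 200=11  201=6  202=8  203=13  204=23
Turnaround (C−A): 200=11  201=3  202=4  203=8  204=17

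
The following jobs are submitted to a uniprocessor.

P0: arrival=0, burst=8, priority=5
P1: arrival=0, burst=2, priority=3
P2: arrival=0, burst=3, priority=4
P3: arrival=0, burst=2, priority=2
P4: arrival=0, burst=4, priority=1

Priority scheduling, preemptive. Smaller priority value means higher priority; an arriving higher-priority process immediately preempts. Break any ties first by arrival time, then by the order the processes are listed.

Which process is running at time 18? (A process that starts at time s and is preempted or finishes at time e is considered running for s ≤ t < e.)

P0

Schedule: | P4 0-4 | P3 4-6 | P1 6-8 | P2 8-11 | P0 11-19 |
Completion: P0=19  P1=8  P2=11  P3=6  P4=4
Turnaround (C−A): P0=19  P1=8  P2=11  P3=6  P4=4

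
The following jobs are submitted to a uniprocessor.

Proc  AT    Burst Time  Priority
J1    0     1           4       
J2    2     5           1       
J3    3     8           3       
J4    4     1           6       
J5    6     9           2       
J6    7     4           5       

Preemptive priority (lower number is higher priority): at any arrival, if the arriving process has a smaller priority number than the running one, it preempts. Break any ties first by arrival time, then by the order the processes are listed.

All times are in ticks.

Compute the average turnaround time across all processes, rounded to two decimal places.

Gantt: | J1 0-1 | idle 1-2 | J2 2-7 | J5 7-16 | J3 16-24 | J6 24-28 | J4 28-29 |
Completion: J1=1  J2=7  J3=24  J4=29  J5=16  J6=28
Turnaround (C−A): J1=1  J2=5  J3=21  J4=25  J5=10  J6=21
Turnaround times: J1=1, J2=5, J3=21, J4=25, J5=10, J6=21
Average turnaround = (1+5+21+25+10+21) / 6 = 83/6 = 13.83

13.83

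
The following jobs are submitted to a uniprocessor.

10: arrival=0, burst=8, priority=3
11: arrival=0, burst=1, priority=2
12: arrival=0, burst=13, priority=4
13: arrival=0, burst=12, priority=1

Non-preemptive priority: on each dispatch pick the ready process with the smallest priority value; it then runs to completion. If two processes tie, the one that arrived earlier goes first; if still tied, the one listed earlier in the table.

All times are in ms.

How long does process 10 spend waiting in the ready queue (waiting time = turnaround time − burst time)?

13

Schedule: | 13 0-12 | 11 12-13 | 10 13-21 | 12 21-34 |
Completion: 10=21  11=13  12=34  13=12
Turnaround (C−A): 10=21  11=13  12=34  13=12
Waiting(10) = turnaround − burst = 21 − 8 = 13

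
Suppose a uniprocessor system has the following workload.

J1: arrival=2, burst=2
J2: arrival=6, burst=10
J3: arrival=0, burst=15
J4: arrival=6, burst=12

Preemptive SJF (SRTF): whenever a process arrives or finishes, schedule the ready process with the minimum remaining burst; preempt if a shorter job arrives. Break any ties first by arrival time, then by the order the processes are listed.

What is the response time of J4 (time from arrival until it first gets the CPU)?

21

Gantt: | J3 0-2 | J1 2-4 | J3 4-6 | J2 6-16 | J3 16-27 | J4 27-39 |
Completion: J1=4  J2=16  J3=27  J4=39
Response(J4) = first start − arrival = 27 − 6 = 21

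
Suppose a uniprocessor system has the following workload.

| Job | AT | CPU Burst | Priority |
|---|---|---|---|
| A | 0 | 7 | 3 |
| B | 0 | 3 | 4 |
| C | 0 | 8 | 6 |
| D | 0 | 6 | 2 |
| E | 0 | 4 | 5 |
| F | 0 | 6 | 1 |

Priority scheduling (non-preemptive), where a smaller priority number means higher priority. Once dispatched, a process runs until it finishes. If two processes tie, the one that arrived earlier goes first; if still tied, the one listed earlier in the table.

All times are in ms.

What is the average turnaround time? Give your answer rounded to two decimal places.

19.83

Gantt: | F 0-6 | D 6-12 | A 12-19 | B 19-22 | E 22-26 | C 26-34 |
Completion: A=19  B=22  C=34  D=12  E=26  F=6
Turnaround (C−A): A=19  B=22  C=34  D=12  E=26  F=6
Turnaround times: A=19, B=22, C=34, D=12, E=26, F=6
Average turnaround = (19+22+34+12+26+6) / 6 = 119/6 = 19.83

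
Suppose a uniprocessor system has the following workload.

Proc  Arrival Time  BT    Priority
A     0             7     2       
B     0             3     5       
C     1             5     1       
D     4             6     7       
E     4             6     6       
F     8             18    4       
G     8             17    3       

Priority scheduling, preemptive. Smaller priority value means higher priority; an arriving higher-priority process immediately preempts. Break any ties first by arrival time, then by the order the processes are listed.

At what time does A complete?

12

Timeline: | A 0-1 | C 1-6 | A 6-12 | G 12-29 | F 29-47 | B 47-50 | E 50-56 | D 56-62 |
Completion: A=12  B=50  C=6  D=62  E=56  F=47  G=29
Turnaround (C−A): A=12  B=50  C=5  D=58  E=52  F=39  G=21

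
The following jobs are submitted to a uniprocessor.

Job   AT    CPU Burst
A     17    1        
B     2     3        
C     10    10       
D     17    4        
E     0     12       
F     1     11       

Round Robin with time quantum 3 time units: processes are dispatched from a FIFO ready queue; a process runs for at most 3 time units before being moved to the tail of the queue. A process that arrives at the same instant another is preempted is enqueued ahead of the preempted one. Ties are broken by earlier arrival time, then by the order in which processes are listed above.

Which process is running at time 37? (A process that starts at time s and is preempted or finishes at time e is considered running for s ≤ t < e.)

C

Gantt: | E 0-3 | F 3-6 | B 6-9 | E 9-12 | F 12-15 | C 15-18 | E 18-21 | F 21-24 | A 24-25 | D 25-28 | C 28-31 | E 31-34 | F 34-36 | D 36-37 | C 37-41 |
Completion: A=25  B=9  C=41  D=37  E=34  F=36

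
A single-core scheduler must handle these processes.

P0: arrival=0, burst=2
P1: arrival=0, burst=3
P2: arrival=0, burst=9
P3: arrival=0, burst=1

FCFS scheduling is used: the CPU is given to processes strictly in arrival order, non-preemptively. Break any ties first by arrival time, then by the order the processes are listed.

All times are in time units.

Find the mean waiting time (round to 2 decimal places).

5.25

Schedule: | P0 0-2 | P1 2-5 | P2 5-14 | P3 14-15 |
Completion: P0=2  P1=5  P2=14  P3=15
Waiting times: P0=0, P1=2, P2=5, P3=14
Average waiting = (0+2+5+14) / 4 = 21/4 = 5.25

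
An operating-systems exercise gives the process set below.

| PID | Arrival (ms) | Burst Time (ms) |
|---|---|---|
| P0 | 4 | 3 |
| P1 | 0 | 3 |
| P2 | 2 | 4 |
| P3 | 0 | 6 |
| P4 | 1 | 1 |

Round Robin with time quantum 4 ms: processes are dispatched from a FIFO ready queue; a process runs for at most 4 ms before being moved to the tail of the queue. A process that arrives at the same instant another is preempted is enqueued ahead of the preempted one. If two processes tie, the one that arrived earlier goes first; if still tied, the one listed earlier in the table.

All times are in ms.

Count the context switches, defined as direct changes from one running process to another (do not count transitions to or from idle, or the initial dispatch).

5

Timeline: | P1 0-3 | P3 3-7 | P4 7-8 | P2 8-12 | P0 12-15 | P3 15-17 |
Completion: P0=15  P1=3  P2=12  P3=17  P4=8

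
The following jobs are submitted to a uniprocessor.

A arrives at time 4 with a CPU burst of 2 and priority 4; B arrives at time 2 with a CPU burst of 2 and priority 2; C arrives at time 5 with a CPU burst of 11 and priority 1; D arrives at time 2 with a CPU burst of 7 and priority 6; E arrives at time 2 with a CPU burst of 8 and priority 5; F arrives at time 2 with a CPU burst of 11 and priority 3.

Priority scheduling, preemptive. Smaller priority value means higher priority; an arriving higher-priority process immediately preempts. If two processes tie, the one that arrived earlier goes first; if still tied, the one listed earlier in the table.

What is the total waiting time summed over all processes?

95

Schedule: | idle 0-2 | B 2-4 | F 4-5 | C 5-16 | F 16-26 | A 26-28 | E 28-36 | D 36-43 |
Completion: A=28  B=4  C=16  D=43  E=36  F=26
Waiting = turnaround − burst: A=22, B=0, C=0, D=34, E=26, F=13
Total waiting = 22 + 0 + 0 + 34 + 26 + 13 = 95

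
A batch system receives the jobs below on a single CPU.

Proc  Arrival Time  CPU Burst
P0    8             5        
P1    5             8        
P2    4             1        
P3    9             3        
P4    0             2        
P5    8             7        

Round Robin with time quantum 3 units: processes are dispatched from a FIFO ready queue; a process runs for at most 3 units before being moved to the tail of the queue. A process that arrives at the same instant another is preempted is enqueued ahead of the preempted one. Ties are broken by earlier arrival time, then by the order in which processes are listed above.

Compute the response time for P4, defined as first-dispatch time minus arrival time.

Gantt: | P4 0-2 | idle 2-4 | P2 4-5 | P1 5-8 | P0 8-11 | P5 11-14 | P1 14-17 | P3 17-20 | P0 20-22 | P5 22-25 | P1 25-27 | P5 27-28 |
Completion: P0=22  P1=27  P2=5  P3=20  P4=2  P5=28
Turnaround (C−A): P0=14  P1=22  P2=1  P3=11  P4=2  P5=20
Response(P4) = first start − arrival = 0 − 0 = 0

0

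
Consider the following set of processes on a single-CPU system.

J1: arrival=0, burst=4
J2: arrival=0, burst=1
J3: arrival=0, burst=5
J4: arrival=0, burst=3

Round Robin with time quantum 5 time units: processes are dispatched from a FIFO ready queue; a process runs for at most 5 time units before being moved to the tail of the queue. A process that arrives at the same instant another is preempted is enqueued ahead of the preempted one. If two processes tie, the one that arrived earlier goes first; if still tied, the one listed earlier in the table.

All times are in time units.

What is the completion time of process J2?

5

Gantt: | J1 0-4 | J2 4-5 | J3 5-10 | J4 10-13 |
Completion: J1=4  J2=5  J3=10  J4=13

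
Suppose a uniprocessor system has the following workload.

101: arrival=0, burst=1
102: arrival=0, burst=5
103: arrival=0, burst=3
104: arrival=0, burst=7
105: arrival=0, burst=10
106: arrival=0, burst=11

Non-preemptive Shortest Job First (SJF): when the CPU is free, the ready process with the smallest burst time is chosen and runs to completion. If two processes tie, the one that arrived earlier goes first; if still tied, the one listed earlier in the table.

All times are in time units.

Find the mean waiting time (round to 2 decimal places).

Timeline: | 101 0-1 | 103 1-4 | 102 4-9 | 104 9-16 | 105 16-26 | 106 26-37 |
Completion: 101=1  102=9  103=4  104=16  105=26  106=37
Waiting times: 101=0, 102=4, 103=1, 104=9, 105=16, 106=26
Average waiting = (0+4+1+9+16+26) / 6 = 56/6 = 9.33

9.33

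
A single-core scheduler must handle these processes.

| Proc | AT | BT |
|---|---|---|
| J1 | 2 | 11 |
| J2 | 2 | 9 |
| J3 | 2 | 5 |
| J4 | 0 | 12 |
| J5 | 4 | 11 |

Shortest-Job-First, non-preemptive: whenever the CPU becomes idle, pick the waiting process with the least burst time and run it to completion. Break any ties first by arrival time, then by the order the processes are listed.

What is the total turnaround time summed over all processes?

130

Schedule: | J4 0-12 | J3 12-17 | J2 17-26 | J1 26-37 | J5 37-48 |
Completion: J1=37  J2=26  J3=17  J4=12  J5=48
Turnaround (C−A): J1=35  J2=24  J3=15  J4=12  J5=44
Turnaround = completion − arrival: J1=35, J2=24, J3=15, J4=12, J5=44
Total turnaround = 35 + 24 + 15 + 12 + 44 = 130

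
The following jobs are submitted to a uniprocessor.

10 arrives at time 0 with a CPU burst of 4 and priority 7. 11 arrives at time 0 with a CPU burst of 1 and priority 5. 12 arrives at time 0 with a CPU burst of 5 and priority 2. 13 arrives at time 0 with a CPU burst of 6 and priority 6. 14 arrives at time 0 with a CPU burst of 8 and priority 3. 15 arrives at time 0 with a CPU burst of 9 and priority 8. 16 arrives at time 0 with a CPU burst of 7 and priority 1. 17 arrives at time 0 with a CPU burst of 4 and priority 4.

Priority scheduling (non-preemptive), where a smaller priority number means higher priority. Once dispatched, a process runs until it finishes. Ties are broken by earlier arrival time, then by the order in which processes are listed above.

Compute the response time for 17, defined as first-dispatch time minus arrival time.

20

Gantt: | 16 0-7 | 12 7-12 | 14 12-20 | 17 20-24 | 11 24-25 | 13 25-31 | 10 31-35 | 15 35-44 |
Completion: 10=35  11=25  12=12  13=31  14=20  15=44  16=7  17=24
Turnaround (C−A): 10=35  11=25  12=12  13=31  14=20  15=44  16=7  17=24
Response(17) = first start − arrival = 20 − 0 = 20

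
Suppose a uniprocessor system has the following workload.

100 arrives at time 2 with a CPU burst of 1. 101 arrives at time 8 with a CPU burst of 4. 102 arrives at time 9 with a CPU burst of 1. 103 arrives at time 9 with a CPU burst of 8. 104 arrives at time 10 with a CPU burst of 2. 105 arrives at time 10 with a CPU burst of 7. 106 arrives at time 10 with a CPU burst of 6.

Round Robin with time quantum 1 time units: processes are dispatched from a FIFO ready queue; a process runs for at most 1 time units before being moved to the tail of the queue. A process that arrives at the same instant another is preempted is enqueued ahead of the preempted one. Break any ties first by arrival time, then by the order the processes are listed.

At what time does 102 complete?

10

Schedule: | idle 0-2 | 100 2-3 | idle 3-8 | 101 8-9 | 102 9-10 | 103 10-11 | 101 11-12 | 104 12-13 | 105 13-14 | 106 14-15 | 103 15-16 | 101 16-17 | 104 17-18 | 105 18-19 | 106 19-20 | 103 20-21 | 101 21-22 | 105 22-23 | 106 23-24 | 103 24-25 | 105 25-26 | 106 26-27 | 103 27-28 | 105 28-29 | 106 29-30 | 103 30-31 | 105 31-32 | 106 32-33 | 103 33-34 | 105 34-35 | 103 35-36 |
Completion: 100=3  101=22  102=10  103=36  104=18  105=35  106=33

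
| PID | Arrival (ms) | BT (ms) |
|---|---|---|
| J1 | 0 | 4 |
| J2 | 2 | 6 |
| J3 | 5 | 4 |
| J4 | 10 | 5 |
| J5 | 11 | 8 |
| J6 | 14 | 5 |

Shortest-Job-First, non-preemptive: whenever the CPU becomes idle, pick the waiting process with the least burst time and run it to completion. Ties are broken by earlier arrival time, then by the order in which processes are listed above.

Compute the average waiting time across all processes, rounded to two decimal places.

4.83

Timeline: | J1 0-4 | J2 4-10 | J3 10-14 | J4 14-19 | J6 19-24 | J5 24-32 |
Completion: J1=4  J2=10  J3=14  J4=19  J5=32  J6=24
Turnaround (C−A): J1=4  J2=8  J3=9  J4=9  J5=21  J6=10
Waiting times: J1=0, J2=2, J3=5, J4=4, J5=13, J6=5
Average waiting = (0+2+5+4+13+5) / 6 = 29/6 = 4.83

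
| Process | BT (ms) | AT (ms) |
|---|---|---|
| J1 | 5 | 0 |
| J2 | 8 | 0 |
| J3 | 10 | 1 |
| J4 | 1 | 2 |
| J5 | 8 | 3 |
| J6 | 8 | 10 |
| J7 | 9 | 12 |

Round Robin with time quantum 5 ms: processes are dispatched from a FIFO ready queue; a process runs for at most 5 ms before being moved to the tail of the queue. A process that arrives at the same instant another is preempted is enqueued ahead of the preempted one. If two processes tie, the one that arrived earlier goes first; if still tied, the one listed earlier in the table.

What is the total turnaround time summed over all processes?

197

Gantt: | J1 0-5 | J2 5-10 | J3 10-15 | J4 15-16 | J5 16-21 | J6 21-26 | J2 26-29 | J7 29-34 | J3 34-39 | J5 39-42 | J6 42-45 | J7 45-49 |
Completion: J1=5  J2=29  J3=39  J4=16  J5=42  J6=45  J7=49
Turnaround (C−A): J1=5  J2=29  J3=38  J4=14  J5=39  J6=35  J7=37
Turnaround = completion − arrival: J1=5, J2=29, J3=38, J4=14, J5=39, J6=35, J7=37
Total turnaround = 5 + 29 + 38 + 14 + 39 + 35 + 37 = 197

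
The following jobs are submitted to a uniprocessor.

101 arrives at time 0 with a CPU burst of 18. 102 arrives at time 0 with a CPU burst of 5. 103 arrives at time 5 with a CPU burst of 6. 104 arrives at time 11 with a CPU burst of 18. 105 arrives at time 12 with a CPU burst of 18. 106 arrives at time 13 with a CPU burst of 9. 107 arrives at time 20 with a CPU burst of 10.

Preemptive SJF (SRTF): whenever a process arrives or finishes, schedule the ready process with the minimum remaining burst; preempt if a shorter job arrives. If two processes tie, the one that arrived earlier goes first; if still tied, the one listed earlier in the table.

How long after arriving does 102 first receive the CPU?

Gantt: | 102 0-5 | 103 5-11 | 101 11-13 | 106 13-22 | 107 22-32 | 101 32-48 | 104 48-66 | 105 66-84 |
Completion: 101=48  102=5  103=11  104=66  105=84  106=22  107=32
Turnaround (C−A): 101=48  102=5  103=6  104=55  105=72  106=9  107=12
Response(102) = first start − arrival = 0 − 0 = 0

0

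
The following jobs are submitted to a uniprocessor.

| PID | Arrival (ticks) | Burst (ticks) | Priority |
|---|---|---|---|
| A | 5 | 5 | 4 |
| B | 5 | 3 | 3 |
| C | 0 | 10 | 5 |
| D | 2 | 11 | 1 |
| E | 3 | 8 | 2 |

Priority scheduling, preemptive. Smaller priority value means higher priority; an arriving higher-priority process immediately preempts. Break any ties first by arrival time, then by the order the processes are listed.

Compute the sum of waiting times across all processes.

Schedule: | C 0-2 | D 2-13 | E 13-21 | B 21-24 | A 24-29 | C 29-37 |
Completion: A=29  B=24  C=37  D=13  E=21
Turnaround (C−A): A=24  B=19  C=37  D=11  E=18
Waiting = turnaround − burst: A=19, B=16, C=27, D=0, E=10
Total waiting = 19 + 16 + 27 + 0 + 10 = 72

72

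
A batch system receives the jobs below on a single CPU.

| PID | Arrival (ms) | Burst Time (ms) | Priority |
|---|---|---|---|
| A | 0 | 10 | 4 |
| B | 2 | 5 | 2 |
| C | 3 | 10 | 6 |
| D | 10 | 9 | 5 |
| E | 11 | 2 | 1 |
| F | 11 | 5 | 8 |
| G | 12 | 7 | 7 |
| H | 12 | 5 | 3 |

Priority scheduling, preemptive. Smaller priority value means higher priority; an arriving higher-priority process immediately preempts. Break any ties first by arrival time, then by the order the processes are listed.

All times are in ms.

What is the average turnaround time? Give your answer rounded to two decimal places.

21.50

Timeline: | A 0-2 | B 2-7 | A 7-11 | E 11-13 | H 13-18 | A 18-22 | D 22-31 | C 31-41 | G 41-48 | F 48-53 |
Completion: A=22  B=7  C=41  D=31  E=13  F=53  G=48  H=18
Turnaround times: A=22, B=5, C=38, D=21, E=2, F=42, G=36, H=6
Average turnaround = (22+5+38+21+2+42+36+6) / 8 = 172/8 = 21.50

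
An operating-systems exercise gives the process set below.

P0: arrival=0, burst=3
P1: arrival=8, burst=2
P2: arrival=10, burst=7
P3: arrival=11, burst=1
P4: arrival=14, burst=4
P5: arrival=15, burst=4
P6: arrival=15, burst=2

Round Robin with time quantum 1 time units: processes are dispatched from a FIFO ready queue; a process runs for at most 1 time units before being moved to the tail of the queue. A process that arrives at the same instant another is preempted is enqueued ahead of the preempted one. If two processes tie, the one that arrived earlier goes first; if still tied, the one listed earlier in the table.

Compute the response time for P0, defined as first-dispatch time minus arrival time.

Schedule: | P0 0-3 | idle 3-8 | P1 8-10 | P2 10-11 | P3 11-12 | P2 12-14 | P4 14-15 | P2 15-16 | P5 16-17 | P6 17-18 | P4 18-19 | P2 19-20 | P5 20-21 | P6 21-22 | P4 22-23 | P2 23-24 | P5 24-25 | P4 25-26 | P2 26-27 | P5 27-28 |
Completion: P0=3  P1=10  P2=27  P3=12  P4=26  P5=28  P6=22
Turnaround (C−A): P0=3  P1=2  P2=17  P3=1  P4=12  P5=13  P6=7
Response(P0) = first start − arrival = 0 − 0 = 0

0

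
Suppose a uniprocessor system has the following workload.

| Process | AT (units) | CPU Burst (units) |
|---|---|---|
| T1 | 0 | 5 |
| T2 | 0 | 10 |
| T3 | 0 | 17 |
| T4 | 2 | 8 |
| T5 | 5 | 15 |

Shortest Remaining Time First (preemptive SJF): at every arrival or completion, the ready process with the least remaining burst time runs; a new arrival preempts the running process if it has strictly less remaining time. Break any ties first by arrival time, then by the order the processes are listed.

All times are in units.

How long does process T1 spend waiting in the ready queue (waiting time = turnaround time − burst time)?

Timeline: | T1 0-5 | T4 5-13 | T2 13-23 | T5 23-38 | T3 38-55 |
Completion: T1=5  T2=23  T3=55  T4=13  T5=38
Turnaround (C−A): T1=5  T2=23  T3=55  T4=11  T5=33
Waiting(T1) = turnaround − burst = 5 − 5 = 0

0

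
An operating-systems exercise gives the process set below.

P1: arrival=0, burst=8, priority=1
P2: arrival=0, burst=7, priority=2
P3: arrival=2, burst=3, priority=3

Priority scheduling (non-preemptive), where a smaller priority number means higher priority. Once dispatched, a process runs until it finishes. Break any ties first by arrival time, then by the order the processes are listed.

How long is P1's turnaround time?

Schedule: | P1 0-8 | P2 8-15 | P3 15-18 |
Completion: P1=8  P2=15  P3=18
Turnaround(P1) = completion − arrival = 8 − 0 = 8

8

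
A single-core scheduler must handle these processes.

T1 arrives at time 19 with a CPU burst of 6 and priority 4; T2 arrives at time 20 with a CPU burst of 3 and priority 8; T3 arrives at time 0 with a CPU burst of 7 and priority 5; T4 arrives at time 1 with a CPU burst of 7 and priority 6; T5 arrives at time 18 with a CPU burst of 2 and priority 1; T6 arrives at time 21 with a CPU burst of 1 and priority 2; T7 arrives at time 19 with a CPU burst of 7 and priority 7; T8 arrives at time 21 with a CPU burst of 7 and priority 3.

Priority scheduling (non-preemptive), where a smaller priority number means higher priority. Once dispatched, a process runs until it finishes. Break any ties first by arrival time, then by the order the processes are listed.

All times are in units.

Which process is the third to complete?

T5

Schedule: | T3 0-7 | T4 7-14 | idle 14-18 | T5 18-20 | T1 20-26 | T6 26-27 | T8 27-34 | T7 34-41 | T2 41-44 |
Completion: T1=26  T2=44  T3=7  T4=14  T5=20  T6=27  T7=41  T8=34
Finish order: T3 → T4 → T5 → T1 → T6 → T8 → T7 → T2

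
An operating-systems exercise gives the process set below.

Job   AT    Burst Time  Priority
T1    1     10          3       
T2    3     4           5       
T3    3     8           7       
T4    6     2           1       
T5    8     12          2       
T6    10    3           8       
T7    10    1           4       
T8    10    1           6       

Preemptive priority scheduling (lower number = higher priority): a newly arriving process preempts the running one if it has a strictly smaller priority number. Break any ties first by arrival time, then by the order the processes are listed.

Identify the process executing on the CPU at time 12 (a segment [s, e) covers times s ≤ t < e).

Gantt: | idle 0-1 | T1 1-6 | T4 6-8 | T5 8-20 | T1 20-25 | T7 25-26 | T2 26-30 | T8 30-31 | T3 31-39 | T6 39-42 |
Completion: T1=25  T2=30  T3=39  T4=8  T5=20  T6=42  T7=26  T8=31

T5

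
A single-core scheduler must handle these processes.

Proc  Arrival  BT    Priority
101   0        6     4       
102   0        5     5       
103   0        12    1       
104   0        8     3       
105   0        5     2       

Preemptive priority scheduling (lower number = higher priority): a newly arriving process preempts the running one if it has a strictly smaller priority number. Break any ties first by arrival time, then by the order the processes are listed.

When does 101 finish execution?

Timeline: | 103 0-12 | 105 12-17 | 104 17-25 | 101 25-31 | 102 31-36 |
Completion: 101=31  102=36  103=12  104=25  105=17

31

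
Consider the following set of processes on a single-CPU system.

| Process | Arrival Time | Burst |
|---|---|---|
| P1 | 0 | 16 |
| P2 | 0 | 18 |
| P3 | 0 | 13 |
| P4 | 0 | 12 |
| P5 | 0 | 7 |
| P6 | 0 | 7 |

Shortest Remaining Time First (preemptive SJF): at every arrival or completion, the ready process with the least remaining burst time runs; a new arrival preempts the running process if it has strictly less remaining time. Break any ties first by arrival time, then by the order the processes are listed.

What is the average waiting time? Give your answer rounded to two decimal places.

23.50

Gantt: | P5 0-7 | P6 7-14 | P4 14-26 | P3 26-39 | P1 39-55 | P2 55-73 |
Completion: P1=55  P2=73  P3=39  P4=26  P5=7  P6=14
Turnaround (C−A): P1=55  P2=73  P3=39  P4=26  P5=7  P6=14
Waiting times: P1=39, P2=55, P3=26, P4=14, P5=0, P6=7
Average waiting = (39+55+26+14+0+7) / 6 = 141/6 = 23.50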